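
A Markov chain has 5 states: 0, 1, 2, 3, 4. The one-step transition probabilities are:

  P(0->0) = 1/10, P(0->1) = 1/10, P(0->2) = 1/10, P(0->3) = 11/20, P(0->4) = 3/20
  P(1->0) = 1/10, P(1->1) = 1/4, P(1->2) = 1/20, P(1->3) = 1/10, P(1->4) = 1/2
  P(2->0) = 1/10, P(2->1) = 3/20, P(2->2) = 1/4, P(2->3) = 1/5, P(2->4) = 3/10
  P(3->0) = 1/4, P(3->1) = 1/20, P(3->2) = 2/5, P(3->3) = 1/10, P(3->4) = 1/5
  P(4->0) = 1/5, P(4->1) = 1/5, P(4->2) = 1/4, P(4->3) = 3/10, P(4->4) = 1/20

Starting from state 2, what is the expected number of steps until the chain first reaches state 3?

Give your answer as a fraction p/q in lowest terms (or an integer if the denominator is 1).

Answer: 22590/5687

Derivation:
Let h_i = expected steps to first reach 3 from state i.
Boundary: h_3 = 0.
First-step equations for the other states:
  h_0 = 1 + 1/10*h_0 + 1/10*h_1 + 1/10*h_2 + 11/20*h_3 + 3/20*h_4
  h_1 = 1 + 1/10*h_0 + 1/4*h_1 + 1/20*h_2 + 1/10*h_3 + 1/2*h_4
  h_2 = 1 + 1/10*h_0 + 3/20*h_1 + 1/4*h_2 + 1/5*h_3 + 3/10*h_4
  h_4 = 1 + 1/5*h_0 + 1/5*h_1 + 1/4*h_2 + 3/10*h_3 + 1/20*h_4

Substituting h_3 = 0 and rearranging gives the linear system (I - Q) h = 1:
  [9/10, -1/10, -1/10, -3/20] . (h_0, h_1, h_2, h_4) = 1
  [-1/10, 3/4, -1/20, -1/2] . (h_0, h_1, h_2, h_4) = 1
  [-1/10, -3/20, 3/4, -3/10] . (h_0, h_1, h_2, h_4) = 1
  [-1/5, -1/5, -1/4, 19/20] . (h_0, h_1, h_2, h_4) = 1

Solving yields:
  h_0 = 14935/5687
  h_1 = 24580/5687
  h_2 = 22590/5687
  h_4 = 20250/5687

Starting state is 2, so the expected hitting time is h_2 = 22590/5687.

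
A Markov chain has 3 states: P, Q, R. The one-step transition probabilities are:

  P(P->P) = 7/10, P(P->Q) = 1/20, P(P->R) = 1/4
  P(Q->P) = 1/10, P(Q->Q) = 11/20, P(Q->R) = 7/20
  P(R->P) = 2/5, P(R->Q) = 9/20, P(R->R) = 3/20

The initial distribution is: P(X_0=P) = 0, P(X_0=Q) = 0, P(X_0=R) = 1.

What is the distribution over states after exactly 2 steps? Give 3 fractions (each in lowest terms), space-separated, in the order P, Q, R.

Answer: 77/200 67/200 7/25

Derivation:
Propagating the distribution step by step (d_{t+1} = d_t * P):
d_0 = (P=0, Q=0, R=1)
  d_1[P] = 0*7/10 + 0*1/10 + 1*2/5 = 2/5
  d_1[Q] = 0*1/20 + 0*11/20 + 1*9/20 = 9/20
  d_1[R] = 0*1/4 + 0*7/20 + 1*3/20 = 3/20
d_1 = (P=2/5, Q=9/20, R=3/20)
  d_2[P] = 2/5*7/10 + 9/20*1/10 + 3/20*2/5 = 77/200
  d_2[Q] = 2/5*1/20 + 9/20*11/20 + 3/20*9/20 = 67/200
  d_2[R] = 2/5*1/4 + 9/20*7/20 + 3/20*3/20 = 7/25
d_2 = (P=77/200, Q=67/200, R=7/25)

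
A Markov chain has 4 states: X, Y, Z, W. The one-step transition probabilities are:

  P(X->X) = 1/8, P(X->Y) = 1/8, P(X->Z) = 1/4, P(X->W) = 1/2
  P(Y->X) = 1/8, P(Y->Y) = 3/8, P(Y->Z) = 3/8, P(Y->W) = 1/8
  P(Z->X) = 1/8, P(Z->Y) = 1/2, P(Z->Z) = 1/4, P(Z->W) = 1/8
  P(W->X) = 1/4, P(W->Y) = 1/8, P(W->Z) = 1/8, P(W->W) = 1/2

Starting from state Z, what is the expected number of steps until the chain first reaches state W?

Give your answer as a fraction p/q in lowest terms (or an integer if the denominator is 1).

Let h_i = expected steps to first reach W from state i.
Boundary: h_W = 0.
First-step equations for the other states:
  h_X = 1 + 1/8*h_X + 1/8*h_Y + 1/4*h_Z + 1/2*h_W
  h_Y = 1 + 1/8*h_X + 3/8*h_Y + 3/8*h_Z + 1/8*h_W
  h_Z = 1 + 1/8*h_X + 1/2*h_Y + 1/4*h_Z + 1/8*h_W

Substituting h_W = 0 and rearranging gives the linear system (I - Q) h = 1:
  [7/8, -1/8, -1/4] . (h_X, h_Y, h_Z) = 1
  [-1/8, 5/8, -3/8] . (h_X, h_Y, h_Z) = 1
  [-1/8, -1/2, 3/4] . (h_X, h_Y, h_Z) = 1

Solving yields:
  h_X = 40/11
  h_Y = 64/11
  h_Z = 64/11

Starting state is Z, so the expected hitting time is h_Z = 64/11.

Answer: 64/11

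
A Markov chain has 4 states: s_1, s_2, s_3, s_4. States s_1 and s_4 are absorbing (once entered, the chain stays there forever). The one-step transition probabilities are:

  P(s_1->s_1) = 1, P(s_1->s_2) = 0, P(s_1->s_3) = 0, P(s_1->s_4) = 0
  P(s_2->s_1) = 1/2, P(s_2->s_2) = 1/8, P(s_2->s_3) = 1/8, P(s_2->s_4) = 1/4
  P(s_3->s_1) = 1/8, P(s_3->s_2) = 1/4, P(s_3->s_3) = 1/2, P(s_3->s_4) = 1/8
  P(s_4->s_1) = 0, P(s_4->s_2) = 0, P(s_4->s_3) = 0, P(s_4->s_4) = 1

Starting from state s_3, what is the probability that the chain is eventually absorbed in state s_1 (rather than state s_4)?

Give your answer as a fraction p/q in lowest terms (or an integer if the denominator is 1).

Let a_i = P(absorbed in s_1 | start in state i).
Boundary conditions: a_s_1 = 1, a_s_4 = 0.
For each transient state i, a_i = sum_j P(i->j) * a_j:
  a_s_2 = 1/2*a_s_1 + 1/8*a_s_2 + 1/8*a_s_3 + 1/4*a_s_4
  a_s_3 = 1/8*a_s_1 + 1/4*a_s_2 + 1/2*a_s_3 + 1/8*a_s_4

Substituting a_s_1 = 1 and a_s_4 = 0, rearrange to (I - Q) a = r where r[i] = P(i -> s_1):
  [7/8, -1/8] . (a_s_2, a_s_3) = 1/2
  [-1/4, 1/2] . (a_s_2, a_s_3) = 1/8

Solving yields:
  a_s_2 = 17/26
  a_s_3 = 15/26

Starting state is s_3, so the absorption probability is a_s_3 = 15/26.

Answer: 15/26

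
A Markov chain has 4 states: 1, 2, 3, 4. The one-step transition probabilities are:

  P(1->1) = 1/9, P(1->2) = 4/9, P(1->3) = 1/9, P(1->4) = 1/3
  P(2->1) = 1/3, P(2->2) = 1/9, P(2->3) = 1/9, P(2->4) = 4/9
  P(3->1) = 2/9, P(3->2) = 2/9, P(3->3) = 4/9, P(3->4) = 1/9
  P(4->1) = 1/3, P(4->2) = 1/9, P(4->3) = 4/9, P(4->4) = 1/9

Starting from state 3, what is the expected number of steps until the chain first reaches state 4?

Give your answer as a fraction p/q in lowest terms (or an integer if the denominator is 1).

Answer: 441/107

Derivation:
Let h_i = expected steps to first reach 4 from state i.
Boundary: h_4 = 0.
First-step equations for the other states:
  h_1 = 1 + 1/9*h_1 + 4/9*h_2 + 1/9*h_3 + 1/3*h_4
  h_2 = 1 + 1/3*h_1 + 1/9*h_2 + 1/9*h_3 + 4/9*h_4
  h_3 = 1 + 2/9*h_1 + 2/9*h_2 + 4/9*h_3 + 1/9*h_4

Substituting h_4 = 0 and rearranging gives the linear system (I - Q) h = 1:
  [8/9, -4/9, -1/9] . (h_1, h_2, h_3) = 1
  [-1/3, 8/9, -1/9] . (h_1, h_2, h_3) = 1
  [-2/9, -2/9, 5/9] . (h_1, h_2, h_3) = 1

Solving yields:
  h_1 = 324/107
  h_2 = 297/107
  h_3 = 441/107

Starting state is 3, so the expected hitting time is h_3 = 441/107.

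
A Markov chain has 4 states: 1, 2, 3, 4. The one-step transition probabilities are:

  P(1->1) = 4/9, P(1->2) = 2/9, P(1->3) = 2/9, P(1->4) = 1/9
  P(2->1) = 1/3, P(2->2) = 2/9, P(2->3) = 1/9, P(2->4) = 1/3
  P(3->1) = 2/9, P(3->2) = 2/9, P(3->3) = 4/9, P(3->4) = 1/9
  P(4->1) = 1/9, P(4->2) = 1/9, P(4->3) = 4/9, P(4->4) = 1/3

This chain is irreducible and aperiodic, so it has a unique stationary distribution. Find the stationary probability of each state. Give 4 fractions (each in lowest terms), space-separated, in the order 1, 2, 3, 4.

Answer: 2/7 1/5 11/35 1/5

Derivation:
The stationary distribution satisfies pi = pi * P, i.e.:
  pi_1 = 4/9*pi_1 + 1/3*pi_2 + 2/9*pi_3 + 1/9*pi_4
  pi_2 = 2/9*pi_1 + 2/9*pi_2 + 2/9*pi_3 + 1/9*pi_4
  pi_3 = 2/9*pi_1 + 1/9*pi_2 + 4/9*pi_3 + 4/9*pi_4
  pi_4 = 1/9*pi_1 + 1/3*pi_2 + 1/9*pi_3 + 1/3*pi_4
with normalization: pi_1 + pi_2 + pi_3 + pi_4 = 1.

Using the first 3 balance equations plus normalization, the linear system A*pi = b is:
  [-5/9, 1/3, 2/9, 1/9] . pi = 0
  [2/9, -7/9, 2/9, 1/9] . pi = 0
  [2/9, 1/9, -5/9, 4/9] . pi = 0
  [1, 1, 1, 1] . pi = 1

Solving yields:
  pi_1 = 2/7
  pi_2 = 1/5
  pi_3 = 11/35
  pi_4 = 1/5

Verification (pi * P):
  2/7*4/9 + 1/5*1/3 + 11/35*2/9 + 1/5*1/9 = 2/7 = pi_1  (ok)
  2/7*2/9 + 1/5*2/9 + 11/35*2/9 + 1/5*1/9 = 1/5 = pi_2  (ok)
  2/7*2/9 + 1/5*1/9 + 11/35*4/9 + 1/5*4/9 = 11/35 = pi_3  (ok)
  2/7*1/9 + 1/5*1/3 + 11/35*1/9 + 1/5*1/3 = 1/5 = pi_4  (ok)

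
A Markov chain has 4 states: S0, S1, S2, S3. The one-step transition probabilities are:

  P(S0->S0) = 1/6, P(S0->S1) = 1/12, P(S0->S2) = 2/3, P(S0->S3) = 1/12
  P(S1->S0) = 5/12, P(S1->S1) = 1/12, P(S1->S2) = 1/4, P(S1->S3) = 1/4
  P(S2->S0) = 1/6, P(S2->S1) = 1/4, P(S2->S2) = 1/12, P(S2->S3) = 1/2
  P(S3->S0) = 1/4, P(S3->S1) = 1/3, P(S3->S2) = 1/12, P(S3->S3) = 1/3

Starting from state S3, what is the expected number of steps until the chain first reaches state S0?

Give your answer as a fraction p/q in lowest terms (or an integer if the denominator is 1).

Let h_i = expected steps to first reach S0 from state i.
Boundary: h_S0 = 0.
First-step equations for the other states:
  h_S1 = 1 + 5/12*h_S0 + 1/12*h_S1 + 1/4*h_S2 + 1/4*h_S3
  h_S2 = 1 + 1/6*h_S0 + 1/4*h_S1 + 1/12*h_S2 + 1/2*h_S3
  h_S3 = 1 + 1/4*h_S0 + 1/3*h_S1 + 1/12*h_S2 + 1/3*h_S3

Substituting h_S0 = 0 and rearranging gives the linear system (I - Q) h = 1:
  [11/12, -1/4, -1/4] . (h_S1, h_S2, h_S3) = 1
  [-1/4, 11/12, -1/2] . (h_S1, h_S2, h_S3) = 1
  [-1/3, -1/12, 2/3] . (h_S1, h_S2, h_S3) = 1

Solving yields:
  h_S1 = 1920/617
  h_S2 = 2388/617
  h_S3 = 2184/617

Starting state is S3, so the expected hitting time is h_S3 = 2184/617.

Answer: 2184/617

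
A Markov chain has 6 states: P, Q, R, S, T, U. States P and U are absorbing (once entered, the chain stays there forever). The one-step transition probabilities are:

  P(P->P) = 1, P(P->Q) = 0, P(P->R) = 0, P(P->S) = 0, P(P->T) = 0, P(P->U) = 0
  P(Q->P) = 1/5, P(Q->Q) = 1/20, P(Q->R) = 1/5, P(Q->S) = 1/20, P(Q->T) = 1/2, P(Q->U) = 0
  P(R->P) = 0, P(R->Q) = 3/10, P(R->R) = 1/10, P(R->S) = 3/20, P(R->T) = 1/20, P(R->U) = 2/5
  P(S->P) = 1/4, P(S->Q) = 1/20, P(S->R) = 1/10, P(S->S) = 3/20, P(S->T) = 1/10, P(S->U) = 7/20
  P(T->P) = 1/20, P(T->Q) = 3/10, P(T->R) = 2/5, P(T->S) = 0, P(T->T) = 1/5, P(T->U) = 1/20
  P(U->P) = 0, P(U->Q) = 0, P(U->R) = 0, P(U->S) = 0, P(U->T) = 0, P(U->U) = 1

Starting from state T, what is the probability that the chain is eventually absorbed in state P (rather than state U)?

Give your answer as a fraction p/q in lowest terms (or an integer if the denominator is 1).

Answer: 9615/26618

Derivation:
Let a_i = P(absorbed in P | start in state i).
Boundary conditions: a_P = 1, a_U = 0.
For each transient state i, a_i = sum_j P(i->j) * a_j:
  a_Q = 1/5*a_P + 1/20*a_Q + 1/5*a_R + 1/20*a_S + 1/2*a_T + 0*a_U
  a_R = 0*a_P + 3/10*a_Q + 1/10*a_R + 3/20*a_S + 1/20*a_T + 2/5*a_U
  a_S = 1/4*a_P + 1/20*a_Q + 1/10*a_R + 3/20*a_S + 1/10*a_T + 7/20*a_U
  a_T = 1/20*a_P + 3/10*a_Q + 2/5*a_R + 0*a_S + 1/5*a_T + 1/20*a_U

Substituting a_P = 1 and a_U = 0, rearrange to (I - Q) a = r where r[i] = P(i -> P):
  [19/20, -1/5, -1/20, -1/2] . (a_Q, a_R, a_S, a_T) = 1/5
  [-3/10, 9/10, -3/20, -1/20] . (a_Q, a_R, a_S, a_T) = 0
  [-1/20, -1/10, 17/20, -1/10] . (a_Q, a_R, a_S, a_T) = 1/4
  [-3/10, -2/5, 0, 4/5] . (a_Q, a_R, a_S, a_T) = 1/20

Solving yields:
  a_Q = 12577/26618
  a_R = 3235/13309
  a_S = 10461/26618
  a_T = 9615/26618

Starting state is T, so the absorption probability is a_T = 9615/26618.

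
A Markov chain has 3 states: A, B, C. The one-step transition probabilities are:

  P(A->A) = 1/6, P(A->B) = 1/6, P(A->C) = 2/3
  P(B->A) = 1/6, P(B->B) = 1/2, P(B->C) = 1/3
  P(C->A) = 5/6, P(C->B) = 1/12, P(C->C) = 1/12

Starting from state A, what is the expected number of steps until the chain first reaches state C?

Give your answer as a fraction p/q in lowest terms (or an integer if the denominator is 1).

Let h_i = expected steps to first reach C from state i.
Boundary: h_C = 0.
First-step equations for the other states:
  h_A = 1 + 1/6*h_A + 1/6*h_B + 2/3*h_C
  h_B = 1 + 1/6*h_A + 1/2*h_B + 1/3*h_C

Substituting h_C = 0 and rearranging gives the linear system (I - Q) h = 1:
  [5/6, -1/6] . (h_A, h_B) = 1
  [-1/6, 1/2] . (h_A, h_B) = 1

Solving yields:
  h_A = 12/7
  h_B = 18/7

Starting state is A, so the expected hitting time is h_A = 12/7.

Answer: 12/7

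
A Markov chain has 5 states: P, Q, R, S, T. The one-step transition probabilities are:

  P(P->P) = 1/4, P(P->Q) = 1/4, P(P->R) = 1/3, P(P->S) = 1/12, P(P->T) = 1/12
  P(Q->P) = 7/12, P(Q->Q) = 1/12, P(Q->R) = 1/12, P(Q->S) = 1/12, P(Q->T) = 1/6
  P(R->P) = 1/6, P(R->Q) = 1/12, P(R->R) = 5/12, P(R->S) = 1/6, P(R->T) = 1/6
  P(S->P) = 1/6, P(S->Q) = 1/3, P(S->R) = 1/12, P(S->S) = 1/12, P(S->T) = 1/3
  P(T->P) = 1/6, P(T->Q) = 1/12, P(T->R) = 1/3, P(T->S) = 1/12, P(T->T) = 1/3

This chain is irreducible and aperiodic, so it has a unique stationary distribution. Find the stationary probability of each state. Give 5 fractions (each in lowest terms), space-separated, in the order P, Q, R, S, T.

The stationary distribution satisfies pi = pi * P, i.e.:
  pi_P = 1/4*pi_P + 7/12*pi_Q + 1/6*pi_R + 1/6*pi_S + 1/6*pi_T
  pi_Q = 1/4*pi_P + 1/12*pi_Q + 1/12*pi_R + 1/3*pi_S + 1/12*pi_T
  pi_R = 1/3*pi_P + 1/12*pi_Q + 5/12*pi_R + 1/12*pi_S + 1/3*pi_T
  pi_S = 1/12*pi_P + 1/12*pi_Q + 1/6*pi_R + 1/12*pi_S + 1/12*pi_T
  pi_T = 1/12*pi_P + 1/6*pi_Q + 1/6*pi_R + 1/3*pi_S + 1/3*pi_T
with normalization: pi_P + pi_Q + pi_R + pi_S + pi_T = 1.

Using the first 4 balance equations plus normalization, the linear system A*pi = b is:
  [-3/4, 7/12, 1/6, 1/6, 1/6] . pi = 0
  [1/4, -11/12, 1/12, 1/3, 1/12] . pi = 0
  [1/3, 1/12, -7/12, 1/12, 1/3] . pi = 0
  [1/12, 1/12, 1/6, -11/12, 1/12] . pi = 0
  [1, 1, 1, 1, 1] . pi = 1

Solving yields:
  pi_P = 66/263
  pi_Q = 40/263
  pi_R = 77/263
  pi_S = 85/789
  pi_T = 155/789

Verification (pi * P):
  66/263*1/4 + 40/263*7/12 + 77/263*1/6 + 85/789*1/6 + 155/789*1/6 = 66/263 = pi_P  (ok)
  66/263*1/4 + 40/263*1/12 + 77/263*1/12 + 85/789*1/3 + 155/789*1/12 = 40/263 = pi_Q  (ok)
  66/263*1/3 + 40/263*1/12 + 77/263*5/12 + 85/789*1/12 + 155/789*1/3 = 77/263 = pi_R  (ok)
  66/263*1/12 + 40/263*1/12 + 77/263*1/6 + 85/789*1/12 + 155/789*1/12 = 85/789 = pi_S  (ok)
  66/263*1/12 + 40/263*1/6 + 77/263*1/6 + 85/789*1/3 + 155/789*1/3 = 155/789 = pi_T  (ok)

Answer: 66/263 40/263 77/263 85/789 155/789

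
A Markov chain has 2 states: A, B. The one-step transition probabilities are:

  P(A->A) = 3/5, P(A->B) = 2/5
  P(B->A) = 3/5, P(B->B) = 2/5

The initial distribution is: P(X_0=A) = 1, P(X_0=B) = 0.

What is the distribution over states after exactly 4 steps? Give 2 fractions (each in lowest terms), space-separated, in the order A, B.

Answer: 3/5 2/5

Derivation:
Propagating the distribution step by step (d_{t+1} = d_t * P):
d_0 = (A=1, B=0)
  d_1[A] = 1*3/5 + 0*3/5 = 3/5
  d_1[B] = 1*2/5 + 0*2/5 = 2/5
d_1 = (A=3/5, B=2/5)
  d_2[A] = 3/5*3/5 + 2/5*3/5 = 3/5
  d_2[B] = 3/5*2/5 + 2/5*2/5 = 2/5
d_2 = (A=3/5, B=2/5)
  d_3[A] = 3/5*3/5 + 2/5*3/5 = 3/5
  d_3[B] = 3/5*2/5 + 2/5*2/5 = 2/5
d_3 = (A=3/5, B=2/5)
  d_4[A] = 3/5*3/5 + 2/5*3/5 = 3/5
  d_4[B] = 3/5*2/5 + 2/5*2/5 = 2/5
d_4 = (A=3/5, B=2/5)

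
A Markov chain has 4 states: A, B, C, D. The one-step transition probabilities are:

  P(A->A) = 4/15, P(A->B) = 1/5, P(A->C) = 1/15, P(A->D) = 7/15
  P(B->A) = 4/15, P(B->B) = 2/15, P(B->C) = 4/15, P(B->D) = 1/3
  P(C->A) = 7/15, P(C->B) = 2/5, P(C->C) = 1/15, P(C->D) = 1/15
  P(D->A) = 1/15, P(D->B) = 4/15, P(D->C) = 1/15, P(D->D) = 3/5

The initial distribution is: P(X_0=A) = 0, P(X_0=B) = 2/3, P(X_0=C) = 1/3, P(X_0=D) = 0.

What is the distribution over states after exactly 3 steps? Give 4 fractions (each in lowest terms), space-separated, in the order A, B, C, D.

Answer: 712/3375 94/405 388/3375 179/405

Derivation:
Propagating the distribution step by step (d_{t+1} = d_t * P):
d_0 = (A=0, B=2/3, C=1/3, D=0)
  d_1[A] = 0*4/15 + 2/3*4/15 + 1/3*7/15 + 0*1/15 = 1/3
  d_1[B] = 0*1/5 + 2/3*2/15 + 1/3*2/5 + 0*4/15 = 2/9
  d_1[C] = 0*1/15 + 2/3*4/15 + 1/3*1/15 + 0*1/15 = 1/5
  d_1[D] = 0*7/15 + 2/3*1/3 + 1/3*1/15 + 0*3/5 = 11/45
d_1 = (A=1/3, B=2/9, C=1/5, D=11/45)
  d_2[A] = 1/3*4/15 + 2/9*4/15 + 1/5*7/15 + 11/45*1/15 = 58/225
  d_2[B] = 1/3*1/5 + 2/9*2/15 + 1/5*2/5 + 11/45*4/15 = 163/675
  d_2[C] = 1/3*1/15 + 2/9*4/15 + 1/5*1/15 + 11/45*1/15 = 1/9
  d_2[D] = 1/3*7/15 + 2/9*1/3 + 1/5*1/15 + 11/45*3/5 = 263/675
d_2 = (A=58/225, B=163/675, C=1/9, D=263/675)
  d_3[A] = 58/225*4/15 + 163/675*4/15 + 1/9*7/15 + 263/675*1/15 = 712/3375
  d_3[B] = 58/225*1/5 + 163/675*2/15 + 1/9*2/5 + 263/675*4/15 = 94/405
  d_3[C] = 58/225*1/15 + 163/675*4/15 + 1/9*1/15 + 263/675*1/15 = 388/3375
  d_3[D] = 58/225*7/15 + 163/675*1/3 + 1/9*1/15 + 263/675*3/5 = 179/405
d_3 = (A=712/3375, B=94/405, C=388/3375, D=179/405)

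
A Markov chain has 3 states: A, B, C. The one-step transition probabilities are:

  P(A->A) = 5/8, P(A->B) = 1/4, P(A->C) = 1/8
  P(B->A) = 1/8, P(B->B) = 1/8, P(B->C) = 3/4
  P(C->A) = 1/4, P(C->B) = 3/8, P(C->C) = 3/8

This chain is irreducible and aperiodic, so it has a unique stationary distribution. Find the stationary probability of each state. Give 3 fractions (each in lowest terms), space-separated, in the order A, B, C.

Answer: 17/49 13/49 19/49

Derivation:
The stationary distribution satisfies pi = pi * P, i.e.:
  pi_A = 5/8*pi_A + 1/8*pi_B + 1/4*pi_C
  pi_B = 1/4*pi_A + 1/8*pi_B + 3/8*pi_C
  pi_C = 1/8*pi_A + 3/4*pi_B + 3/8*pi_C
with normalization: pi_A + pi_B + pi_C = 1.

Using the first 2 balance equations plus normalization, the linear system A*pi = b is:
  [-3/8, 1/8, 1/4] . pi = 0
  [1/4, -7/8, 3/8] . pi = 0
  [1, 1, 1] . pi = 1

Solving yields:
  pi_A = 17/49
  pi_B = 13/49
  pi_C = 19/49

Verification (pi * P):
  17/49*5/8 + 13/49*1/8 + 19/49*1/4 = 17/49 = pi_A  (ok)
  17/49*1/4 + 13/49*1/8 + 19/49*3/8 = 13/49 = pi_B  (ok)
  17/49*1/8 + 13/49*3/4 + 19/49*3/8 = 19/49 = pi_C  (ok)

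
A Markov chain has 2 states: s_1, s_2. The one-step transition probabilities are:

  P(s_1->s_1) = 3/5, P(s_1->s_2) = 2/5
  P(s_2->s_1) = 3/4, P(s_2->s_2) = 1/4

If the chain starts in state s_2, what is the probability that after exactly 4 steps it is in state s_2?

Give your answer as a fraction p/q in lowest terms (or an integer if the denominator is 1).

Answer: 11141/32000

Derivation:
Computing P^4 by repeated multiplication:
P^1 =
  s_1: [3/5, 2/5]
  s_2: [3/4, 1/4]
P^2 =
  s_1: [33/50, 17/50]
  s_2: [51/80, 29/80]
P^3 =
  s_1: [651/1000, 349/1000]
  s_2: [1047/1600, 553/1600]
P^4 =
  s_1: [13047/20000, 6953/20000]
  s_2: [20859/32000, 11141/32000]

(P^4)[s_2 -> s_2] = 11141/32000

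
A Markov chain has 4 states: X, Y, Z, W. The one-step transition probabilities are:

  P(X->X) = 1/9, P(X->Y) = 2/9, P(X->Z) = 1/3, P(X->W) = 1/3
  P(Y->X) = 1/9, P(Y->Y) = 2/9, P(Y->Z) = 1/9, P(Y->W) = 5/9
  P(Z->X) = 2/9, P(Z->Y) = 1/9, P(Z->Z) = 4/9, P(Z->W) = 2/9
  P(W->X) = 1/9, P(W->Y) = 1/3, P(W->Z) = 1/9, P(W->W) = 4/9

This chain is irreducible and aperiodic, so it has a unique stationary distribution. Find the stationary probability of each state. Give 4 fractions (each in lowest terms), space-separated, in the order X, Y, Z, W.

Answer: 7/52 127/520 11/52 213/520

Derivation:
The stationary distribution satisfies pi = pi * P, i.e.:
  pi_X = 1/9*pi_X + 1/9*pi_Y + 2/9*pi_Z + 1/9*pi_W
  pi_Y = 2/9*pi_X + 2/9*pi_Y + 1/9*pi_Z + 1/3*pi_W
  pi_Z = 1/3*pi_X + 1/9*pi_Y + 4/9*pi_Z + 1/9*pi_W
  pi_W = 1/3*pi_X + 5/9*pi_Y + 2/9*pi_Z + 4/9*pi_W
with normalization: pi_X + pi_Y + pi_Z + pi_W = 1.

Using the first 3 balance equations plus normalization, the linear system A*pi = b is:
  [-8/9, 1/9, 2/9, 1/9] . pi = 0
  [2/9, -7/9, 1/9, 1/3] . pi = 0
  [1/3, 1/9, -5/9, 1/9] . pi = 0
  [1, 1, 1, 1] . pi = 1

Solving yields:
  pi_X = 7/52
  pi_Y = 127/520
  pi_Z = 11/52
  pi_W = 213/520

Verification (pi * P):
  7/52*1/9 + 127/520*1/9 + 11/52*2/9 + 213/520*1/9 = 7/52 = pi_X  (ok)
  7/52*2/9 + 127/520*2/9 + 11/52*1/9 + 213/520*1/3 = 127/520 = pi_Y  (ok)
  7/52*1/3 + 127/520*1/9 + 11/52*4/9 + 213/520*1/9 = 11/52 = pi_Z  (ok)
  7/52*1/3 + 127/520*5/9 + 11/52*2/9 + 213/520*4/9 = 213/520 = pi_W  (ok)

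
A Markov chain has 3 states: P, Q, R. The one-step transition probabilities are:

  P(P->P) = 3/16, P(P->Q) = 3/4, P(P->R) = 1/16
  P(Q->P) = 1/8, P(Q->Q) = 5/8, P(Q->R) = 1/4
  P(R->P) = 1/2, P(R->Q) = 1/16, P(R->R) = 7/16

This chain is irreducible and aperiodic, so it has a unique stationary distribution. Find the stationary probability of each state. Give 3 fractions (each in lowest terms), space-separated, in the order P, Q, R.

Answer: 50/213 109/213 18/71

Derivation:
The stationary distribution satisfies pi = pi * P, i.e.:
  pi_P = 3/16*pi_P + 1/8*pi_Q + 1/2*pi_R
  pi_Q = 3/4*pi_P + 5/8*pi_Q + 1/16*pi_R
  pi_R = 1/16*pi_P + 1/4*pi_Q + 7/16*pi_R
with normalization: pi_P + pi_Q + pi_R = 1.

Using the first 2 balance equations plus normalization, the linear system A*pi = b is:
  [-13/16, 1/8, 1/2] . pi = 0
  [3/4, -3/8, 1/16] . pi = 0
  [1, 1, 1] . pi = 1

Solving yields:
  pi_P = 50/213
  pi_Q = 109/213
  pi_R = 18/71

Verification (pi * P):
  50/213*3/16 + 109/213*1/8 + 18/71*1/2 = 50/213 = pi_P  (ok)
  50/213*3/4 + 109/213*5/8 + 18/71*1/16 = 109/213 = pi_Q  (ok)
  50/213*1/16 + 109/213*1/4 + 18/71*7/16 = 18/71 = pi_R  (ok)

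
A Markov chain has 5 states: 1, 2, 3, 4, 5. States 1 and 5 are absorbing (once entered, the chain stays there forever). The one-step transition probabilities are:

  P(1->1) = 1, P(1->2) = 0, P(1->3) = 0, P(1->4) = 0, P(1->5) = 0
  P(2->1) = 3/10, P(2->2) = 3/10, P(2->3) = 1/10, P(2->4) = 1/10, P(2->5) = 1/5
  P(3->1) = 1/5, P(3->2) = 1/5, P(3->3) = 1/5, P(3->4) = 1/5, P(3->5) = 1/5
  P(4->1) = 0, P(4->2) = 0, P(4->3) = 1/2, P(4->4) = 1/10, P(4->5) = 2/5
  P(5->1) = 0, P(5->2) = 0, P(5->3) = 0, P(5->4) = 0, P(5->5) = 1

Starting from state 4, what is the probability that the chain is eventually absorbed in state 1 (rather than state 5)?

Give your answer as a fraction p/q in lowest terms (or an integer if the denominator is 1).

Answer: 50/203

Derivation:
Let a_i = P(absorbed in 1 | start in state i).
Boundary conditions: a_1 = 1, a_5 = 0.
For each transient state i, a_i = sum_j P(i->j) * a_j:
  a_2 = 3/10*a_1 + 3/10*a_2 + 1/10*a_3 + 1/10*a_4 + 1/5*a_5
  a_3 = 1/5*a_1 + 1/5*a_2 + 1/5*a_3 + 1/5*a_4 + 1/5*a_5
  a_4 = 0*a_1 + 0*a_2 + 1/2*a_3 + 1/10*a_4 + 2/5*a_5

Substituting a_1 = 1 and a_5 = 0, rearrange to (I - Q) a = r where r[i] = P(i -> 1):
  [7/10, -1/10, -1/10] . (a_2, a_3, a_4) = 3/10
  [-1/5, 4/5, -1/5] . (a_2, a_3, a_4) = 1/5
  [0, -1/2, 9/10] . (a_2, a_3, a_4) = 0

Solving yields:
  a_2 = 107/203
  a_3 = 90/203
  a_4 = 50/203

Starting state is 4, so the absorption probability is a_4 = 50/203.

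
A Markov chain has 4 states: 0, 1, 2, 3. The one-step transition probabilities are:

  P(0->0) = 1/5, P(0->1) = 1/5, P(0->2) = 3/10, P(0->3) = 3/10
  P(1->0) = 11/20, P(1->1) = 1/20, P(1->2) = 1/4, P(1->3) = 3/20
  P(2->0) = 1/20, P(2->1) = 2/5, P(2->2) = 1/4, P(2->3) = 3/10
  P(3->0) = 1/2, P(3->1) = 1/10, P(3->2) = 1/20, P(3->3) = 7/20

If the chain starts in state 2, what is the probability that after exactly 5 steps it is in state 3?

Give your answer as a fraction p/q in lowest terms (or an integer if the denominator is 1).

Computing P^5 by repeated multiplication:
P^1 =
  0: [1/5, 1/5, 3/10, 3/10]
  1: [11/20, 1/20, 1/4, 3/20]
  2: [1/20, 2/5, 1/4, 3/10]
  3: [1/2, 1/10, 1/20, 7/20]
P^2 =
  0: [63/200, 1/5, 1/5, 57/200]
  1: [9/40, 91/400, 99/400, 3/10]
  2: [157/400, 4/25, 77/400, 51/200]
  3: [133/400, 4/25, 41/200, 121/400]
P^3 =
  0: [651/2000, 363/2000, 167/800, 1137/4000]
  1: [133/400, 1483/8000, 161/800, 2247/8000]
  2: [2429/8000, 189/1000, 1749/8000, 231/800]
  3: [79/250, 747/4000, 1649/8000, 2329/8000]
P^4 =
  0: [25399/80000, 1861/10000, 8377/40000, 22959/80000]
  1: [51033/160000, 29497/160000, 4209/20000, 22899/80000]
  2: [51197/160000, 373/2000, 33189/160000, 22887/80000]
  3: [10297/32000, 1841/10000, 8303/40000, 45847/160000]
P^5 =
  0: [127927/400000, 148217/800000, 333563/1600000, 91659/320000]
  1: [1020251/3200000, 594601/3200000, 667841/3200000, 917307/3200000]
  2: [1023957/3200000, 73961/400000, 668101/3200000, 458127/1600000]
  3: [510819/1600000, 296393/1600000, 668097/3200000, 917479/3200000]

(P^5)[2 -> 3] = 458127/1600000

Answer: 458127/1600000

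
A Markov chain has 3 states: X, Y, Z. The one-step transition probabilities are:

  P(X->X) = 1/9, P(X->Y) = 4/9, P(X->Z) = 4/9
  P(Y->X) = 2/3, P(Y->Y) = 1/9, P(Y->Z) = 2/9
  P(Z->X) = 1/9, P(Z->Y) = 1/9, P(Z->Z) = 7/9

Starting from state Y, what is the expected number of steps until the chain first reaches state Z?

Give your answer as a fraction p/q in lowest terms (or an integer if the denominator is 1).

Answer: 63/20

Derivation:
Let h_i = expected steps to first reach Z from state i.
Boundary: h_Z = 0.
First-step equations for the other states:
  h_X = 1 + 1/9*h_X + 4/9*h_Y + 4/9*h_Z
  h_Y = 1 + 2/3*h_X + 1/9*h_Y + 2/9*h_Z

Substituting h_Z = 0 and rearranging gives the linear system (I - Q) h = 1:
  [8/9, -4/9] . (h_X, h_Y) = 1
  [-2/3, 8/9] . (h_X, h_Y) = 1

Solving yields:
  h_X = 27/10
  h_Y = 63/20

Starting state is Y, so the expected hitting time is h_Y = 63/20.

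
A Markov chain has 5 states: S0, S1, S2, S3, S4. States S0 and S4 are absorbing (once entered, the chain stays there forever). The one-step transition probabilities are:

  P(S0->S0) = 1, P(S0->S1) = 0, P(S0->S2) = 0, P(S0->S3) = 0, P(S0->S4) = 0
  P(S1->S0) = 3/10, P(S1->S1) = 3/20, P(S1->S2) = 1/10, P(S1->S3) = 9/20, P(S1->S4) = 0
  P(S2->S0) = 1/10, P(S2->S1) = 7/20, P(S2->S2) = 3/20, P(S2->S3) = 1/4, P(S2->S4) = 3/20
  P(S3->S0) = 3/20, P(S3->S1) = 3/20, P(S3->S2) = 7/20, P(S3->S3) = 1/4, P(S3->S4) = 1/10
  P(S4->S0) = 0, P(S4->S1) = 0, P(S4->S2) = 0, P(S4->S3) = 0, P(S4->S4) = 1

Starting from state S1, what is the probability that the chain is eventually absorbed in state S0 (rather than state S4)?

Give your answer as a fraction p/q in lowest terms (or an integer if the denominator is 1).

Let a_i = P(absorbed in S0 | start in state i).
Boundary conditions: a_S0 = 1, a_S4 = 0.
For each transient state i, a_i = sum_j P(i->j) * a_j:
  a_S1 = 3/10*a_S0 + 3/20*a_S1 + 1/10*a_S2 + 9/20*a_S3 + 0*a_S4
  a_S2 = 1/10*a_S0 + 7/20*a_S1 + 3/20*a_S2 + 1/4*a_S3 + 3/20*a_S4
  a_S3 = 3/20*a_S0 + 3/20*a_S1 + 7/20*a_S2 + 1/4*a_S3 + 1/10*a_S4

Substituting a_S0 = 1 and a_S4 = 0, rearrange to (I - Q) a = r where r[i] = P(i -> S0):
  [17/20, -1/10, -9/20] . (a_S1, a_S2, a_S3) = 3/10
  [-7/20, 17/20, -1/4] . (a_S1, a_S2, a_S3) = 1/10
  [-3/20, -7/20, 3/4] . (a_S1, a_S2, a_S3) = 3/20

Solving yields:
  a_S1 = 399/520
  a_S2 = 81/130
  a_S3 = 67/104

Starting state is S1, so the absorption probability is a_S1 = 399/520.

Answer: 399/520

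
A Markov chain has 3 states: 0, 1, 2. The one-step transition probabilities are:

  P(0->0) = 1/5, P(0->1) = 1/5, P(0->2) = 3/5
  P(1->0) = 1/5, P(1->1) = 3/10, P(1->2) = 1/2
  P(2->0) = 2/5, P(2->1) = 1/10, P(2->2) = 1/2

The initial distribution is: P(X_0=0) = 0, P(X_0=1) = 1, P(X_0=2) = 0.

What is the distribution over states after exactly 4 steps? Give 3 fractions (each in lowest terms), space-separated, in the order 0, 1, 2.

Propagating the distribution step by step (d_{t+1} = d_t * P):
d_0 = (0=0, 1=1, 2=0)
  d_1[0] = 0*1/5 + 1*1/5 + 0*2/5 = 1/5
  d_1[1] = 0*1/5 + 1*3/10 + 0*1/10 = 3/10
  d_1[2] = 0*3/5 + 1*1/2 + 0*1/2 = 1/2
d_1 = (0=1/5, 1=3/10, 2=1/2)
  d_2[0] = 1/5*1/5 + 3/10*1/5 + 1/2*2/5 = 3/10
  d_2[1] = 1/5*1/5 + 3/10*3/10 + 1/2*1/10 = 9/50
  d_2[2] = 1/5*3/5 + 3/10*1/2 + 1/2*1/2 = 13/25
d_2 = (0=3/10, 1=9/50, 2=13/25)
  d_3[0] = 3/10*1/5 + 9/50*1/5 + 13/25*2/5 = 38/125
  d_3[1] = 3/10*1/5 + 9/50*3/10 + 13/25*1/10 = 83/500
  d_3[2] = 3/10*3/5 + 9/50*1/2 + 13/25*1/2 = 53/100
d_3 = (0=38/125, 1=83/500, 2=53/100)
  d_4[0] = 38/125*1/5 + 83/500*1/5 + 53/100*2/5 = 153/500
  d_4[1] = 38/125*1/5 + 83/500*3/10 + 53/100*1/10 = 409/2500
  d_4[2] = 38/125*3/5 + 83/500*1/2 + 53/100*1/2 = 663/1250
d_4 = (0=153/500, 1=409/2500, 2=663/1250)

Answer: 153/500 409/2500 663/1250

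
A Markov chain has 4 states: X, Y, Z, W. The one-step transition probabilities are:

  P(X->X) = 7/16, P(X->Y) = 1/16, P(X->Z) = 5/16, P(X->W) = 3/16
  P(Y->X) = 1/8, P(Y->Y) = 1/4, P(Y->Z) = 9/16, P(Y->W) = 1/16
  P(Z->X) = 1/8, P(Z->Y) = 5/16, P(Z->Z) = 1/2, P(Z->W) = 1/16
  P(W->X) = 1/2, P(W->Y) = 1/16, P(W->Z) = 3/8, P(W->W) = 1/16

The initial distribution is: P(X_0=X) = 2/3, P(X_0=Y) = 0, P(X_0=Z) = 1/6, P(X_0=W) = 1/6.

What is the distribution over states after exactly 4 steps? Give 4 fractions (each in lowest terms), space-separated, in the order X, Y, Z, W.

Propagating the distribution step by step (d_{t+1} = d_t * P):
d_0 = (X=2/3, Y=0, Z=1/6, W=1/6)
  d_1[X] = 2/3*7/16 + 0*1/8 + 1/6*1/8 + 1/6*1/2 = 19/48
  d_1[Y] = 2/3*1/16 + 0*1/4 + 1/6*5/16 + 1/6*1/16 = 5/48
  d_1[Z] = 2/3*5/16 + 0*9/16 + 1/6*1/2 + 1/6*3/8 = 17/48
  d_1[W] = 2/3*3/16 + 0*1/16 + 1/6*1/16 + 1/6*1/16 = 7/48
d_1 = (X=19/48, Y=5/48, Z=17/48, W=7/48)
  d_2[X] = 19/48*7/16 + 5/48*1/8 + 17/48*1/8 + 7/48*1/2 = 233/768
  d_2[Y] = 19/48*1/16 + 5/48*1/4 + 17/48*5/16 + 7/48*1/16 = 131/768
  d_2[Z] = 19/48*5/16 + 5/48*9/16 + 17/48*1/2 + 7/48*3/8 = 53/128
  d_2[W] = 19/48*3/16 + 5/48*1/16 + 17/48*1/16 + 7/48*1/16 = 43/384
d_2 = (X=233/768, Y=131/768, Z=53/128, W=43/384)
  d_3[X] = 233/768*7/16 + 131/768*1/8 + 53/128*1/8 + 43/384*1/2 = 3217/12288
  d_3[Y] = 233/768*1/16 + 131/768*1/4 + 53/128*5/16 + 43/384*1/16 = 811/4096
  d_3[Z] = 233/768*5/16 + 131/768*9/16 + 53/128*1/2 + 43/384*3/8 = 1351/3072
  d_3[W] = 233/768*3/16 + 131/768*1/16 + 53/128*1/16 + 43/384*1/16 = 617/6144
d_3 = (X=3217/12288, Y=811/4096, Z=1351/3072, W=617/6144)
  d_4[X] = 3217/12288*7/16 + 811/4096*1/8 + 1351/3072*1/8 + 617/6144*1/2 = 48065/196608
  d_4[Y] = 3217/12288*1/16 + 811/4096*1/4 + 1351/3072*5/16 + 617/6144*1/16 = 41203/196608
  d_4[Z] = 3217/12288*5/16 + 811/4096*9/16 + 1351/3072*1/2 + 617/6144*3/8 = 44309/98304
  d_4[W] = 3217/12288*3/16 + 811/4096*1/16 + 1351/3072*1/16 + 617/6144*1/16 = 9361/98304
d_4 = (X=48065/196608, Y=41203/196608, Z=44309/98304, W=9361/98304)

Answer: 48065/196608 41203/196608 44309/98304 9361/98304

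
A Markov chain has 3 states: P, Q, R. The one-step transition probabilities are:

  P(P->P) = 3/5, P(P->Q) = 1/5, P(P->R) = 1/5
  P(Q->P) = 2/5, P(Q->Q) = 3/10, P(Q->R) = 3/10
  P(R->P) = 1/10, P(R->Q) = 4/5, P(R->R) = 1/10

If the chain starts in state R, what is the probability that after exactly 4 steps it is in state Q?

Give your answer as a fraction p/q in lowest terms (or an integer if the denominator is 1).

Computing P^4 by repeated multiplication:
P^1 =
  P: [3/5, 1/5, 1/5]
  Q: [2/5, 3/10, 3/10]
  R: [1/10, 4/5, 1/10]
P^2 =
  P: [23/50, 17/50, 1/5]
  Q: [39/100, 41/100, 1/5]
  R: [39/100, 17/50, 27/100]
P^3 =
  P: [54/125, 177/500, 107/500]
  Q: [209/500, 361/1000, 221/1000]
  R: [397/1000, 99/250, 207/1000]
P^4 =
  P: [2111/5000, 1819/5000, 107/500]
  Q: [4173/10000, 3687/10000, 107/500]
  R: [4173/10000, 1819/5000, 2189/10000]

(P^4)[R -> Q] = 1819/5000

Answer: 1819/5000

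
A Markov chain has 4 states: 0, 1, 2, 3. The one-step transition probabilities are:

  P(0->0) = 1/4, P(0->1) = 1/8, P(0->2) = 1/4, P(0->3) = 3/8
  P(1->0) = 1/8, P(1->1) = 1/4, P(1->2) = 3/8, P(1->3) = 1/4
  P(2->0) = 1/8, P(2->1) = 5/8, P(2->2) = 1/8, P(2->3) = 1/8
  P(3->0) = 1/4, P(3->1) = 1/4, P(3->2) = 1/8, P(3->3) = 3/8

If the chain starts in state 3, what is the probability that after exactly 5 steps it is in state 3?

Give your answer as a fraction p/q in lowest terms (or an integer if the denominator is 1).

Computing P^5 by repeated multiplication:
P^1 =
  0: [1/4, 1/8, 1/4, 3/8]
  1: [1/8, 1/4, 3/8, 1/4]
  2: [1/8, 5/8, 1/8, 1/8]
  3: [1/4, 1/4, 1/8, 3/8]
P^2 =
  0: [13/64, 5/16, 3/16, 19/64]
  1: [11/64, 3/8, 13/64, 1/4]
  2: [5/32, 9/32, 19/64, 17/64]
  3: [13/64, 17/64, 7/32, 5/16]
P^3 =
  0: [3/16, 151/512, 117/512, 37/128]
  1: [91/512, 39/128, 123/512, 71/256]
  2: [91/512, 175/512, 55/256, 17/64]
  3: [97/512, 157/512, 111/512, 147/512]
P^4 =
  0: [189/1024, 1279/4096, 455/2048, 1151/4096]
  1: [745/4096, 651/2048, 915/4096, 567/2048]
  2: [739/4096, 1263/4096, 953/4096, 1141/4096]
  3: [189/1024, 315/1024, 923/4096, 1157/4096]
P^5 =
  0: [6003/32768, 5083/16384, 3705/16384, 9189/32768]
  1: [5975/32768, 637/2048, 7445/32768, 2289/8192]
  2: [747/4096, 1289/4096, 7361/32768, 9119/32768]
  3: [6009/32768, 10205/32768, 1843/8192, 4591/16384]

(P^5)[3 -> 3] = 4591/16384

Answer: 4591/16384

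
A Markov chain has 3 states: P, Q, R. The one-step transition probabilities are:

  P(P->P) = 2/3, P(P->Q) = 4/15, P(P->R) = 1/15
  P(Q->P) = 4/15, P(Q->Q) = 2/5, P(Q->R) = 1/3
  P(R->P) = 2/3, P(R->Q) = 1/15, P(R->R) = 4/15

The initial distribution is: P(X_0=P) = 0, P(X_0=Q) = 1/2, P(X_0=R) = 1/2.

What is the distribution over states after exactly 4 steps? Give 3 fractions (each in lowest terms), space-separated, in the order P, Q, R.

Answer: 9491/16875 27119/101250 3437/20250

Derivation:
Propagating the distribution step by step (d_{t+1} = d_t * P):
d_0 = (P=0, Q=1/2, R=1/2)
  d_1[P] = 0*2/3 + 1/2*4/15 + 1/2*2/3 = 7/15
  d_1[Q] = 0*4/15 + 1/2*2/5 + 1/2*1/15 = 7/30
  d_1[R] = 0*1/15 + 1/2*1/3 + 1/2*4/15 = 3/10
d_1 = (P=7/15, Q=7/30, R=3/10)
  d_2[P] = 7/15*2/3 + 7/30*4/15 + 3/10*2/3 = 43/75
  d_2[Q] = 7/15*4/15 + 7/30*2/5 + 3/10*1/15 = 107/450
  d_2[R] = 7/15*1/15 + 7/30*1/3 + 3/10*4/15 = 17/90
d_2 = (P=43/75, Q=107/450, R=17/90)
  d_3[P] = 43/75*2/3 + 107/450*4/15 + 17/90*2/3 = 643/1125
  d_3[Q] = 43/75*4/15 + 107/450*2/5 + 17/90*1/15 = 1759/6750
  d_3[R] = 43/75*1/15 + 107/450*1/3 + 17/90*4/15 = 1133/6750
d_3 = (P=643/1125, Q=1759/6750, R=1133/6750)
  d_4[P] = 643/1125*2/3 + 1759/6750*4/15 + 1133/6750*2/3 = 9491/16875
  d_4[Q] = 643/1125*4/15 + 1759/6750*2/5 + 1133/6750*1/15 = 27119/101250
  d_4[R] = 643/1125*1/15 + 1759/6750*1/3 + 1133/6750*4/15 = 3437/20250
d_4 = (P=9491/16875, Q=27119/101250, R=3437/20250)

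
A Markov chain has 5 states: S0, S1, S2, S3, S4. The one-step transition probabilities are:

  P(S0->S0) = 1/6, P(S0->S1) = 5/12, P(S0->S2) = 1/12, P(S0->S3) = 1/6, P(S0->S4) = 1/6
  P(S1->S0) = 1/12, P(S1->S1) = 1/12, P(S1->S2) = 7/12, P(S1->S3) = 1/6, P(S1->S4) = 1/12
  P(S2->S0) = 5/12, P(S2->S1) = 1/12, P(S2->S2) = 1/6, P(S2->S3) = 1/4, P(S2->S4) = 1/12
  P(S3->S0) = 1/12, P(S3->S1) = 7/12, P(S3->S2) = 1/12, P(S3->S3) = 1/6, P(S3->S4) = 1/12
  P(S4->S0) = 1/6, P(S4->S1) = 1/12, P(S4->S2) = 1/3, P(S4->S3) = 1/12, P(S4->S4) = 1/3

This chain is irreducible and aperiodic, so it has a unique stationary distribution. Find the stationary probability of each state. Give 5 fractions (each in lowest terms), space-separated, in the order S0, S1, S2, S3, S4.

Answer: 127/647 307/1294 166/647 229/1294 86/647

Derivation:
The stationary distribution satisfies pi = pi * P, i.e.:
  pi_S0 = 1/6*pi_S0 + 1/12*pi_S1 + 5/12*pi_S2 + 1/12*pi_S3 + 1/6*pi_S4
  pi_S1 = 5/12*pi_S0 + 1/12*pi_S1 + 1/12*pi_S2 + 7/12*pi_S3 + 1/12*pi_S4
  pi_S2 = 1/12*pi_S0 + 7/12*pi_S1 + 1/6*pi_S2 + 1/12*pi_S3 + 1/3*pi_S4
  pi_S3 = 1/6*pi_S0 + 1/6*pi_S1 + 1/4*pi_S2 + 1/6*pi_S3 + 1/12*pi_S4
  pi_S4 = 1/6*pi_S0 + 1/12*pi_S1 + 1/12*pi_S2 + 1/12*pi_S3 + 1/3*pi_S4
with normalization: pi_S0 + pi_S1 + pi_S2 + pi_S3 + pi_S4 = 1.

Using the first 4 balance equations plus normalization, the linear system A*pi = b is:
  [-5/6, 1/12, 5/12, 1/12, 1/6] . pi = 0
  [5/12, -11/12, 1/12, 7/12, 1/12] . pi = 0
  [1/12, 7/12, -5/6, 1/12, 1/3] . pi = 0
  [1/6, 1/6, 1/4, -5/6, 1/12] . pi = 0
  [1, 1, 1, 1, 1] . pi = 1

Solving yields:
  pi_S0 = 127/647
  pi_S1 = 307/1294
  pi_S2 = 166/647
  pi_S3 = 229/1294
  pi_S4 = 86/647

Verification (pi * P):
  127/647*1/6 + 307/1294*1/12 + 166/647*5/12 + 229/1294*1/12 + 86/647*1/6 = 127/647 = pi_S0  (ok)
  127/647*5/12 + 307/1294*1/12 + 166/647*1/12 + 229/1294*7/12 + 86/647*1/12 = 307/1294 = pi_S1  (ok)
  127/647*1/12 + 307/1294*7/12 + 166/647*1/6 + 229/1294*1/12 + 86/647*1/3 = 166/647 = pi_S2  (ok)
  127/647*1/6 + 307/1294*1/6 + 166/647*1/4 + 229/1294*1/6 + 86/647*1/12 = 229/1294 = pi_S3  (ok)
  127/647*1/6 + 307/1294*1/12 + 166/647*1/12 + 229/1294*1/12 + 86/647*1/3 = 86/647 = pi_S4  (ok)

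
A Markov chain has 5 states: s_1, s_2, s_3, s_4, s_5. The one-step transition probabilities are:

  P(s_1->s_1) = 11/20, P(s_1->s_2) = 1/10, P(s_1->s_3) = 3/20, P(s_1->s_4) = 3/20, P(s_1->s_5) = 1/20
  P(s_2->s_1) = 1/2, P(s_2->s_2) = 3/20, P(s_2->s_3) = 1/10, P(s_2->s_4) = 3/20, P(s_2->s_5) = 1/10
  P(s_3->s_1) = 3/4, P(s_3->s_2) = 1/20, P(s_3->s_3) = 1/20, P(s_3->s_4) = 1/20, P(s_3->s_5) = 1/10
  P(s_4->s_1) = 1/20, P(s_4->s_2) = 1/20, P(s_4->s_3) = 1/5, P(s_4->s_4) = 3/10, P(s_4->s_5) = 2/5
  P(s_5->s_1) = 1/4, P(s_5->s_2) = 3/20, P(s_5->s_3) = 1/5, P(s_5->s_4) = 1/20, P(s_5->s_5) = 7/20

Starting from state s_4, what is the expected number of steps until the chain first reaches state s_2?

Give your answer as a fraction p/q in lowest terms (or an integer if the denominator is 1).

Let h_i = expected steps to first reach s_2 from state i.
Boundary: h_s_2 = 0.
First-step equations for the other states:
  h_s_1 = 1 + 11/20*h_s_1 + 1/10*h_s_2 + 3/20*h_s_3 + 3/20*h_s_4 + 1/20*h_s_5
  h_s_3 = 1 + 3/4*h_s_1 + 1/20*h_s_2 + 1/20*h_s_3 + 1/20*h_s_4 + 1/10*h_s_5
  h_s_4 = 1 + 1/20*h_s_1 + 1/20*h_s_2 + 1/5*h_s_3 + 3/10*h_s_4 + 2/5*h_s_5
  h_s_5 = 1 + 1/4*h_s_1 + 3/20*h_s_2 + 1/5*h_s_3 + 1/20*h_s_4 + 7/20*h_s_5

Substituting h_s_2 = 0 and rearranging gives the linear system (I - Q) h = 1:
  [9/20, -3/20, -3/20, -1/20] . (h_s_1, h_s_3, h_s_4, h_s_5) = 1
  [-3/4, 19/20, -1/20, -1/10] . (h_s_1, h_s_3, h_s_4, h_s_5) = 1
  [-1/20, -1/5, 7/10, -2/5] . (h_s_1, h_s_3, h_s_4, h_s_5) = 1
  [-1/4, -1/5, -1/20, 13/20] . (h_s_1, h_s_3, h_s_4, h_s_5) = 1

Solving yields:
  h_s_1 = 111420/10373
  h_s_3 = 115800/10373
  h_s_4 = 114880/10373
  h_s_5 = 103280/10373

Starting state is s_4, so the expected hitting time is h_s_4 = 114880/10373.

Answer: 114880/10373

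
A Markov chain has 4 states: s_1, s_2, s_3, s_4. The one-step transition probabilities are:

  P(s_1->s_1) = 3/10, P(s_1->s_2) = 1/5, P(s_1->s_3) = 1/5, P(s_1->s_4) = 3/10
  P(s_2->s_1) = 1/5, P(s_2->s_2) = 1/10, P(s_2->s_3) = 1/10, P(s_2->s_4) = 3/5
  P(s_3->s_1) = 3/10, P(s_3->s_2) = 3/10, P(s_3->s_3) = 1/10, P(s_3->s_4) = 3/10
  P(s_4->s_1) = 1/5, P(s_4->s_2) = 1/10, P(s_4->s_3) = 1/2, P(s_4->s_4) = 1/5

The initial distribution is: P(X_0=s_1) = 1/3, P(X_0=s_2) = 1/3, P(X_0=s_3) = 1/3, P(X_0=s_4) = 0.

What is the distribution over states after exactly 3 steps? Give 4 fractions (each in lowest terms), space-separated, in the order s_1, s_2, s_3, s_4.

Answer: 379/1500 68/375 63/250 157/500

Derivation:
Propagating the distribution step by step (d_{t+1} = d_t * P):
d_0 = (s_1=1/3, s_2=1/3, s_3=1/3, s_4=0)
  d_1[s_1] = 1/3*3/10 + 1/3*1/5 + 1/3*3/10 + 0*1/5 = 4/15
  d_1[s_2] = 1/3*1/5 + 1/3*1/10 + 1/3*3/10 + 0*1/10 = 1/5
  d_1[s_3] = 1/3*1/5 + 1/3*1/10 + 1/3*1/10 + 0*1/2 = 2/15
  d_1[s_4] = 1/3*3/10 + 1/3*3/5 + 1/3*3/10 + 0*1/5 = 2/5
d_1 = (s_1=4/15, s_2=1/5, s_3=2/15, s_4=2/5)
  d_2[s_1] = 4/15*3/10 + 1/5*1/5 + 2/15*3/10 + 2/5*1/5 = 6/25
  d_2[s_2] = 4/15*1/5 + 1/5*1/10 + 2/15*3/10 + 2/5*1/10 = 23/150
  d_2[s_3] = 4/15*1/5 + 1/5*1/10 + 2/15*1/10 + 2/5*1/2 = 43/150
  d_2[s_4] = 4/15*3/10 + 1/5*3/5 + 2/15*3/10 + 2/5*1/5 = 8/25
d_2 = (s_1=6/25, s_2=23/150, s_3=43/150, s_4=8/25)
  d_3[s_1] = 6/25*3/10 + 23/150*1/5 + 43/150*3/10 + 8/25*1/5 = 379/1500
  d_3[s_2] = 6/25*1/5 + 23/150*1/10 + 43/150*3/10 + 8/25*1/10 = 68/375
  d_3[s_3] = 6/25*1/5 + 23/150*1/10 + 43/150*1/10 + 8/25*1/2 = 63/250
  d_3[s_4] = 6/25*3/10 + 23/150*3/5 + 43/150*3/10 + 8/25*1/5 = 157/500
d_3 = (s_1=379/1500, s_2=68/375, s_3=63/250, s_4=157/500)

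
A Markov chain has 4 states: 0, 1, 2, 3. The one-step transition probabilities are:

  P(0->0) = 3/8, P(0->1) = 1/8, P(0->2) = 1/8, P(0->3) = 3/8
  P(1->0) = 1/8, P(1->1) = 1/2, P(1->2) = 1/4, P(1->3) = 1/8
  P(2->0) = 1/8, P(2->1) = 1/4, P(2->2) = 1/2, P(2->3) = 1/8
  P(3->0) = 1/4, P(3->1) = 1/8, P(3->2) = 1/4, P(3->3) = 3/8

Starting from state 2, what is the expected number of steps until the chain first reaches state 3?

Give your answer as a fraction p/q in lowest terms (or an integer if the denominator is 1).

Let h_i = expected steps to first reach 3 from state i.
Boundary: h_3 = 0.
First-step equations for the other states:
  h_0 = 1 + 3/8*h_0 + 1/8*h_1 + 1/8*h_2 + 3/8*h_3
  h_1 = 1 + 1/8*h_0 + 1/2*h_1 + 1/4*h_2 + 1/8*h_3
  h_2 = 1 + 1/8*h_0 + 1/4*h_1 + 1/2*h_2 + 1/8*h_3

Substituting h_3 = 0 and rearranging gives the linear system (I - Q) h = 1:
  [5/8, -1/8, -1/8] . (h_0, h_1, h_2) = 1
  [-1/8, 1/2, -1/4] . (h_0, h_1, h_2) = 1
  [-1/8, -1/4, 1/2] . (h_0, h_1, h_2) = 1

Solving yields:
  h_0 = 4
  h_1 = 6
  h_2 = 6

Starting state is 2, so the expected hitting time is h_2 = 6.

Answer: 6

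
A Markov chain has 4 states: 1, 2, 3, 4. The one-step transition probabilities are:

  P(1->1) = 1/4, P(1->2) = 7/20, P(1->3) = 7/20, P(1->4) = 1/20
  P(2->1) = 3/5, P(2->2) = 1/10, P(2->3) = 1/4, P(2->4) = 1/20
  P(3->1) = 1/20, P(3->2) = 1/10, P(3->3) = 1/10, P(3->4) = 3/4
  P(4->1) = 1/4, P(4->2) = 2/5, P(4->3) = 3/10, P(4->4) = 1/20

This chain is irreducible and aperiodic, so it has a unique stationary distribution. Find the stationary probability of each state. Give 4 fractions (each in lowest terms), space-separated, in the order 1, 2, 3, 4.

Answer: 1795/6339 1513/6339 3193/12678 2869/12678

Derivation:
The stationary distribution satisfies pi = pi * P, i.e.:
  pi_1 = 1/4*pi_1 + 3/5*pi_2 + 1/20*pi_3 + 1/4*pi_4
  pi_2 = 7/20*pi_1 + 1/10*pi_2 + 1/10*pi_3 + 2/5*pi_4
  pi_3 = 7/20*pi_1 + 1/4*pi_2 + 1/10*pi_3 + 3/10*pi_4
  pi_4 = 1/20*pi_1 + 1/20*pi_2 + 3/4*pi_3 + 1/20*pi_4
with normalization: pi_1 + pi_2 + pi_3 + pi_4 = 1.

Using the first 3 balance equations plus normalization, the linear system A*pi = b is:
  [-3/4, 3/5, 1/20, 1/4] . pi = 0
  [7/20, -9/10, 1/10, 2/5] . pi = 0
  [7/20, 1/4, -9/10, 3/10] . pi = 0
  [1, 1, 1, 1] . pi = 1

Solving yields:
  pi_1 = 1795/6339
  pi_2 = 1513/6339
  pi_3 = 3193/12678
  pi_4 = 2869/12678

Verification (pi * P):
  1795/6339*1/4 + 1513/6339*3/5 + 3193/12678*1/20 + 2869/12678*1/4 = 1795/6339 = pi_1  (ok)
  1795/6339*7/20 + 1513/6339*1/10 + 3193/12678*1/10 + 2869/12678*2/5 = 1513/6339 = pi_2  (ok)
  1795/6339*7/20 + 1513/6339*1/4 + 3193/12678*1/10 + 2869/12678*3/10 = 3193/12678 = pi_3  (ok)
  1795/6339*1/20 + 1513/6339*1/20 + 3193/12678*3/4 + 2869/12678*1/20 = 2869/12678 = pi_4  (ok)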